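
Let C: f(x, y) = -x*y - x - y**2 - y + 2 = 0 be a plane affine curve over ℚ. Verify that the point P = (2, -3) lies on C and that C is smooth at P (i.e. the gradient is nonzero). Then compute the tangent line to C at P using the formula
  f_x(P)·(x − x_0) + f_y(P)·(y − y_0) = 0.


Tangent line at P: 2*x + 3*y + 5 = 0.

Step 1: f(2, -3) = 0, so P lies on C.
Step 2: partial derivatives
  f_x(x, y) = -y - 1, f_y(x, y) = -x - 2*y - 1.
  f_x(P) = 2, f_y(P) = 3 (gradient nonzero, so P is smooth).
Step 3: tangent line at P: 2·(x − 2) + 3·(y − -3) = 0.
Expanding: 2*x + 3*y + 5 = 0.


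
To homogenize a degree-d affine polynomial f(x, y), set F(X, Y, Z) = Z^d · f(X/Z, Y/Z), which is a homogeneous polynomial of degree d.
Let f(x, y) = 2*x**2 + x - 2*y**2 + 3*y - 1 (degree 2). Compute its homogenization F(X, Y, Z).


F(X, Y, Z) = 2*X**2 + X*Z - 2*Y**2 + 3*Y*Z - Z**2

deg(f) = 2.
Substitute x = X/Z, y = Y/Z into f, then multiply by Z^2.
  monomial 2·x^2·y^0 ↦ 2·X^2·Y^0·Z^0.
  monomial 1·x^1·y^0 ↦ 1·X^1·Y^0·Z^1.
  monomial -2·x^0·y^2 ↦ -2·X^0·Y^2·Z^0.
  monomial 3·x^0·y^1 ↦ 3·X^0·Y^1·Z^1.
  monomial -1·x^0·y^0 ↦ -1·X^0·Y^0·Z^2.
Collecting: F(X, Y, Z) = 2*X**2 + X*Z - 2*Y**2 + 3*Y*Z - Z**2.


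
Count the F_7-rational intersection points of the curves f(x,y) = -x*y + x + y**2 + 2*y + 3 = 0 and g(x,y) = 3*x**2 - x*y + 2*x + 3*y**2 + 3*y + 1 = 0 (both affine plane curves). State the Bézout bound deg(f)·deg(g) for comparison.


Common zeros: ∅; count = 0; Bézout bound = 4.

deg(f) = 2, deg(g) = 2, so Bézout bound = 4.
Scan x ∈ F_7. For each x, list the y ∈ F_7 with f(x, y) ≡ 0 and those with g(x, y) ≡ 0 (mod 7); the common zeros in that column are the intersection.
  x = 0: f ≡ 0 at y ∈ ∅; g ≡ 0 at y ∈ {1, 5}; common: ∅.
  x = 1: f ≡ 0 at y ∈ ∅; g ≡ 0 at y ∈ {5, 6}; common: ∅.
  x = 2: f ≡ 0 at y ∈ {3, 4}; g ≡ 0 at y ∈ {1}; common: ∅.
  x = 3: f ≡ 0 at y ∈ ∅; g ≡ 0 at y ∈ ∅; common: ∅.
  x = 4: f ≡ 0 at y ∈ {0, 2}; g ≡ 0 at y ∈ ∅; common: ∅.
  x = 5: f ≡ 0 at y ∈ ∅; g ≡ 0 at y ∈ {4, 6}; common: ∅.
  x = 6: f ≡ 0 at y ∈ {5, 6}; g ≡ 0 at y ∈ ∅; common: ∅.
Collecting: common zeros = ∅, so the count is 0.
Comparison with the Bézout bound: 0 ≤ 4 = deg(f)·deg(g), as expected for curves with no common component (the affine F_7-count falls short of the bound because intersections may lie at infinity, over extension fields, or carry multiplicity).


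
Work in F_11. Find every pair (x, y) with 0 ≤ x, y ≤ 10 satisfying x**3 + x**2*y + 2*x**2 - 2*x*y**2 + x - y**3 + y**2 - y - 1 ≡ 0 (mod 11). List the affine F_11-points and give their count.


Affine F_11-points: {(0, 3), (0, 6), (1, 3), (1, 4), (4, 0), (5, 3), (6, 9), (8, 5), (9, 10)}; count = 9.

For each of the 121 pairs (x, y) ∈ F_11², evaluate f(x, y) mod 11. Record the zeros.
  x = 0: [0↦10, 1↦9, 2↦4, 3↦0, 4↦2, 5↦4, 6↦0, 7↦6, 8↦5, 9↦2, 10↦2]  zeros at y ∈ {3, 6}
  x = 1: [0↦3, 1↦1, 2↦2, 3↦0, 4↦0, 5↦7, 6↦4, 7↦7, 8↦10, 9↦7, 10↦3]  zeros at y ∈ {3, 4}
  x = 2: [0↦6, 1↦5, 2↦3, 3↦5, 4↦5, 5↦8, 6↦8, 7↦10, 8↦8, 9↦7, 10↦1]  zeros at y ∈ ∅
  x = 3: [0↦3, 1↦5, 2↦2, 3↦10, 4↦1, 5↦2, 6↦7, 7↦10, 8↦5, 9↦8, 10↦2]  zeros at y ∈ ∅
  x = 4: [0↦0, 1↦7, 2↦5, 3↦10, 4↦5, 5↦6, 6↦7, 7↦2, 8↦7, 9↦5, 10↦1]  zeros at y ∈ {0}
  x = 5: [0↦3, 1↦6, 2↦7, 3↦0, 4↦1, 5↦4, 6↦3, 7↦3, 8↦9, 9↦4, 10↦4]  zeros at y ∈ {3}
  x = 6: [0↦7, 1↦8, 2↦3, 3↦8, 4↦6, 5↦2, 6↦1, 7↦8, 8↦6, 9↦0, 10↦6]  zeros at y ∈ {9}
  x = 7: [0↦7, 1↦8, 2↦10, 3↦7, 4↦4, 5↦6, 6↦7, 7↦1, 8↦4, 9↦10, 10↦2]  zeros at y ∈ ∅
  x = 8: [0↦9, 1↦1, 2↦1, 3↦3, 4↦1, 5↦0, 6↦5, 7↦10, 8↦9, 9↦7, 10↦9]  zeros at y ∈ {5}
  x = 9: [0↦8, 1↦4, 2↦4, 3↦2, 4↦3, 5↦1, 6↦1, 7↦8, 8↦5, 9↦8, 10↦0]  zeros at y ∈ {10}
  x = 10: [0↦10, 1↦1, 2↦3, 3↦10, 4↦5, 5↦4, 6↦1, 7↦1, 8↦9, 9↦8, 10↦3]  zeros at y ∈ ∅
Collecting zeros: affine points = {(0, 3), (0, 6), (1, 3), (1, 4), (4, 0), (5, 3), (6, 9), (8, 5), (9, 10)}.
Total count |C(F_11)_aff| = 9.


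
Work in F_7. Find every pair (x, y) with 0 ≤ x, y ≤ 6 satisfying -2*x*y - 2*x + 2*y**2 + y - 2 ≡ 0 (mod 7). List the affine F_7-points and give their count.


Affine F_7-points: {(2, 1), (2, 4), (5, 3), (5, 5), (6, 0), (6, 2)}; count = 6.

For each of the 49 pairs (x, y) ∈ F_7², evaluate f(x, y) mod 7. Record the zeros.
  x = 0: [0↦5, 1↦1, 2↦1, 3↦5, 4↦6, 5↦4, 6↦6]  zeros at y ∈ ∅
  x = 1: [0↦3, 1↦4, 2↦2, 3↦4, 4↦3, 5↦6, 6↦6]  zeros at y ∈ ∅
  x = 2: [0↦1, 1↦0, 2↦3, 3↦3, 4↦0, 5↦1, 6↦6]  zeros at y ∈ {1, 4}
  x = 3: [0↦6, 1↦3, 2↦4, 3↦2, 4↦4, 5↦3, 6↦6]  zeros at y ∈ ∅
  x = 4: [0↦4, 1↦6, 2↦5, 3↦1, 4↦1, 5↦5, 6↦6]  zeros at y ∈ ∅
  x = 5: [0↦2, 1↦2, 2↦6, 3↦0, 4↦5, 5↦0, 6↦6]  zeros at y ∈ {3, 5}
  x = 6: [0↦0, 1↦5, 2↦0, 3↦6, 4↦2, 5↦2, 6↦6]  zeros at y ∈ {0, 2}
Collecting zeros: affine points = {(2, 1), (2, 4), (5, 3), (5, 5), (6, 0), (6, 2)}.
Total count |C(F_7)_aff| = 6.


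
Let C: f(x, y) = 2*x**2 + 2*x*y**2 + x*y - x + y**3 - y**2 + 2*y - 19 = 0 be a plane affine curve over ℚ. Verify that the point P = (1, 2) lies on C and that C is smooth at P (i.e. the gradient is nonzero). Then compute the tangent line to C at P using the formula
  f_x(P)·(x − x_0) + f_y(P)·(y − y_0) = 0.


Tangent line at P: 13*x + 19*y - 51 = 0.

Step 1: f(1, 2) = 0, so P lies on C.
Step 2: partial derivatives
  f_x(x, y) = 4*x + 2*y**2 + y - 1, f_y(x, y) = 4*x*y + x + 3*y**2 - 2*y + 2.
  f_x(P) = 13, f_y(P) = 19 (gradient nonzero, so P is smooth).
Step 3: tangent line at P: 13·(x − 1) + 19·(y − 2) = 0.
Expanding: 13*x + 19*y - 51 = 0.


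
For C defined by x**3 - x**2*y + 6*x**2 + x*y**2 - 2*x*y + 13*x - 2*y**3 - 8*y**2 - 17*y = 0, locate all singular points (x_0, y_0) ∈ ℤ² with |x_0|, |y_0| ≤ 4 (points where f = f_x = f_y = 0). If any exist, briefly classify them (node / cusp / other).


Singular points: {(-3, -2)}; classification: node.

Compute partial derivatives:
  f_x = 3*x**2 - 2*x*y + 12*x + y**2 - 2*y + 13.
  f_y = -x**2 + 2*x*y - 2*x - 6*y**2 - 16*y - 17.
Scan x_0 ∈ {−4, ..., 4}. For each x_0, f_y(x_0, y) is a polynomial in y; find its integer roots y ∈ {−4, ..., 4}, then test f_x and f at those candidates.
  x = -4: f_y(-4, y) = -6*y**2 - 24*y - 25; no integer root y with |y| ≤ 4.
  x = -3: f_y(-3, y) = -6*y**2 - 22*y - 20; vanishes at y ∈ {-2}. (-3, -2): f_x = 0, f = 0 — SINGULAR.
  x = -2: f_y(-2, y) = -6*y**2 - 20*y - 17; no integer root y with |y| ≤ 4.
  x = -1: f_y(-1, y) = -6*y**2 - 18*y - 16; no integer root y with |y| ≤ 4.
  x = 0: f_y(0, y) = -6*y**2 - 16*y - 17; no integer root y with |y| ≤ 4.
  x = 1: f_y(1, y) = -6*y**2 - 14*y - 20; no integer root y with |y| ≤ 4.
  x = 2: f_y(2, y) = -6*y**2 - 12*y - 25; no integer root y with |y| ≤ 4.
  x = 3: f_y(3, y) = -6*y**2 - 10*y - 32; no integer root y with |y| ≤ 4.
  x = 4: f_y(4, y) = -6*y**2 - 8*y - 41; no integer root y with |y| ≤ 4.
Only singular point on the grid: (-3, -2).
Classify: substitute x = -3 + u, y = -2 + v and expand: f = u**3 - u**2*v - u**2 + u*v**2 - 2*v**3 + v**2.
No constant or linear terms (consistent with a singular point). Quadratic part: -u**2 + v**2. Cubic part: u**3 - u**2*v + u*v**2 - 2*v**3.
The quadratic part v**2 - u**2 = (v − u)(v + u) splits into two distinct linear factors, so there are two distinct tangent lines y − -2 = ±(x − -3) — this is a node (ordinary double point).
Classification: node.


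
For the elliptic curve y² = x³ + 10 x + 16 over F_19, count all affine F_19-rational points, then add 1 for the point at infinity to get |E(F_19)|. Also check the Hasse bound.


Affine points = {(0, 4), (0, 15), (2, 5), (2, 14), (3, 4), (3, 15), (4, 5), (4, 14), (5, 1), (5, 18), (6, 8), (6, 11), (7, 7), (7, 12), (8, 0), (13, 5), (13, 14), (15, 8), (15, 11), (16, 4), (16, 15), (17, 8), (17, 11), (18, 9), (18, 10)}; affine count = 25; |E(F_19)| = 26.

Discriminant check: Δ ∝ 4a³ + 27b² = 4·10³ + 27·16² = 4·1000 + 27·256 ≡ 6 (mod 19). Nonzero ⇒ E is nonsingular.
For each x ∈ F_19, compute rhs = x³ + 10·x + 16 mod 19, then count y ∈ F_19 with y² ≡ rhs.
  x = 0: rhs = 16, matching y values: 4, 15 (2 points).
  x = 1: rhs = 8, matching y values: none (0 points).
  x = 2: rhs = 6, matching y values: 5, 14 (2 points).
  x = 3: rhs = 16, matching y values: 4, 15 (2 points).
  x = 4: rhs = 6, matching y values: 5, 14 (2 points).
  x = 5: rhs = 1, matching y values: 1, 18 (2 points).
  x = 6: rhs = 7, matching y values: 8, 11 (2 points).
  x = 7: rhs = 11, matching y values: 7, 12 (2 points).
  x = 8: rhs = 0, matching y values: 0 (1 points).
  x = 9: rhs = 18, matching y values: none (0 points).
  x = 10: rhs = 14, matching y values: none (0 points).
  x = 11: rhs = 13, matching y values: none (0 points).
  x = 12: rhs = 2, matching y values: none (0 points).
  x = 13: rhs = 6, matching y values: 5, 14 (2 points).
  x = 14: rhs = 12, matching y values: none (0 points).
  x = 15: rhs = 7, matching y values: 8, 11 (2 points).
  x = 16: rhs = 16, matching y values: 4, 15 (2 points).
  x = 17: rhs = 7, matching y values: 8, 11 (2 points).
  x = 18: rhs = 5, matching y values: 9, 10 (2 points).
Total affine count: 25.
Full point count |E(F_19)| = 25 + 1 = 26.
Hasse bound: |26 − (19+1)| = |6| = 6 ≤ 2√19 ≈ 8.7178 ✓.


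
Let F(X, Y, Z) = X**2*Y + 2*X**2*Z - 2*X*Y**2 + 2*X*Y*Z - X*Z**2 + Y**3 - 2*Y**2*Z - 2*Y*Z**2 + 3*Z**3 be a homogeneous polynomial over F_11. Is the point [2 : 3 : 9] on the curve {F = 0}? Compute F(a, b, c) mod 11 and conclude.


F(2,3,9) ≡ 9 (mod 11); P is NOT on the curve.

Evaluate F(2, 3, 9) term-by-term (mod 11).
  X**2*Y ↦ 1·4·3·1 = 12
  2*X**2*Z ↦ 2·4·1·9 = 72
  -2*X*Y**2 ↦ -2·2·9·1 = -36
  2*X*Y*Z ↦ 2·2·3·9 = 108
  -X*Z**2 ↦ -1·2·1·81 = -162
  Y**3 ↦ 1·1·27·1 = 27
  -2*Y**2*Z ↦ -2·1·9·9 = -162
  -2*Y*Z**2 ↦ -2·1·3·81 = -486
  3*Z**3 ↦ 3·1·1·729 = 2187
Sum: F(2, 3, 9) = (12) + (72) + (-36) + (108) + (-162) + (27) + (-162) + (-486) + (2187) = 1560.
Reducing mod 11: 1560 ≡ 9 (mod 11).
Since F(a, b, c) ≡ 9 ≠ 0 (mod 11), P does NOT lie on the curve.


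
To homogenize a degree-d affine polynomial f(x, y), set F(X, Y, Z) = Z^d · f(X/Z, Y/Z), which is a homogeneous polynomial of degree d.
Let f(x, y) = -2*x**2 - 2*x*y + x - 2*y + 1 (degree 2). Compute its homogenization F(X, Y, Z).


F(X, Y, Z) = -2*X**2 - 2*X*Y + X*Z - 2*Y*Z + Z**2

deg(f) = 2.
Substitute x = X/Z, y = Y/Z into f, then multiply by Z^2.
  monomial -2·x^2·y^0 ↦ -2·X^2·Y^0·Z^0.
  monomial -2·x^1·y^1 ↦ -2·X^1·Y^1·Z^0.
  monomial 1·x^1·y^0 ↦ 1·X^1·Y^0·Z^1.
  monomial -2·x^0·y^1 ↦ -2·X^0·Y^1·Z^1.
  monomial 1·x^0·y^0 ↦ 1·X^0·Y^0·Z^2.
Collecting: F(X, Y, Z) = -2*X**2 - 2*X*Y + X*Z - 2*Y*Z + Z**2.


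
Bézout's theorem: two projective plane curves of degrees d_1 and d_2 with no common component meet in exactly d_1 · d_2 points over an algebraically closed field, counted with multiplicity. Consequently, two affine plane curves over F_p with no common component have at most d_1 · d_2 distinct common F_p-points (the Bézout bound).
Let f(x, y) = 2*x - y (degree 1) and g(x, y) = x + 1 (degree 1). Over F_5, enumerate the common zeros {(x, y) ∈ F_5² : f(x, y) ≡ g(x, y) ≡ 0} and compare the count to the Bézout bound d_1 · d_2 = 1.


Common zeros: {(4, 3)}; count = 1; Bézout bound = 1.

deg(f) = 1, deg(g) = 1, so Bézout bound = 1.
Scan x ∈ F_5. For each x, list the y ∈ F_5 with f(x, y) ≡ 0 and those with g(x, y) ≡ 0 (mod 5); the common zeros in that column are the intersection.
  x = 0: f ≡ 0 at y ∈ {0}; g ≡ 0 at y ∈ ∅; common: ∅.
  x = 1: f ≡ 0 at y ∈ {2}; g ≡ 0 at y ∈ ∅; common: ∅.
  x = 2: f ≡ 0 at y ∈ {4}; g ≡ 0 at y ∈ ∅; common: ∅.
  x = 3: f ≡ 0 at y ∈ {1}; g ≡ 0 at y ∈ ∅; common: ∅.
  x = 4: f ≡ 0 at y ∈ {3}; g ≡ 0 at y ∈ {0, 1, 2, 3, 4}; common: {3}.
Collecting: common zeros = {(4, 3)}, so the count is 1.
Comparison with the Bézout bound: 1 ≤ 1 = deg(f)·deg(g), as expected for curves with no common component (the bound is attained).


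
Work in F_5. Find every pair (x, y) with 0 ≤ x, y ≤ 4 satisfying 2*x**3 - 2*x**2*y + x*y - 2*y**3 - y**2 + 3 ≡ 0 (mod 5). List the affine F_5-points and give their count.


Affine F_5-points: {(0, 1), (0, 3), (1, 0), (2, 1), (4, 1), (4, 2), (4, 4)}; count = 7.

For each of the 25 pairs (x, y) ∈ F_5², evaluate f(x, y) mod 5. Record the zeros.
  x = 0: [0↦3, 1↦0, 2↦3, 3↦0, 4↦4]  zeros at y ∈ {1, 3}
  x = 1: [0↦0, 1↦1, 2↦3, 3↦4, 4↦2]  zeros at y ∈ {0}
  x = 2: [0↦4, 1↦0, 2↦2, 3↦3, 4↦1]  zeros at y ∈ {1}
  x = 3: [0↦2, 1↦4, 2↦2, 3↦4, 4↦3]  zeros at y ∈ ∅
  x = 4: [0↦1, 1↦0, 2↦0, 3↦4, 4↦0]  zeros at y ∈ {1, 2, 4}
Collecting zeros: affine points = {(0, 1), (0, 3), (1, 0), (2, 1), (4, 1), (4, 2), (4, 4)}.
Total count |C(F_5)_aff| = 7.


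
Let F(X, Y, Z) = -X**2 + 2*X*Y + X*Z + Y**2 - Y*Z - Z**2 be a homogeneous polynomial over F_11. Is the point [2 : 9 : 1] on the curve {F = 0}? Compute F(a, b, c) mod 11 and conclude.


F(2,9,1) ≡ 6 (mod 11); P is NOT on the curve.

Evaluate F(2, 9, 1) term-by-term (mod 11).
  -X**2 ↦ -1·4·1·1 = -4
  2*X*Y ↦ 2·2·9·1 = 36
  X*Z ↦ 1·2·1·1 = 2
  Y**2 ↦ 1·1·81·1 = 81
  -Y*Z ↦ -1·1·9·1 = -9
  -Z**2 ↦ -1·1·1·1 = -1
Sum: F(2, 9, 1) = (-4) + (36) + (2) + (81) + (-9) + (-1) = 105.
Reducing mod 11: 105 ≡ 6 (mod 11).
Since F(a, b, c) ≡ 6 ≠ 0 (mod 11), P does NOT lie on the curve.


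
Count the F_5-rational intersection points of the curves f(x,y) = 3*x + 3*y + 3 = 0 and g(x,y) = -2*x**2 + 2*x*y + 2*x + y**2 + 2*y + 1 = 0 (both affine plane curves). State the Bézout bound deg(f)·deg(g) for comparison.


Common zeros: {(0, 4)}; count = 1; Bézout bound = 2.

deg(f) = 1, deg(g) = 2, so Bézout bound = 2.
Scan x ∈ F_5. For each x, list the y ∈ F_5 with f(x, y) ≡ 0 and those with g(x, y) ≡ 0 (mod 5); the common zeros in that column are the intersection.
  x = 0: f ≡ 0 at y ∈ {4}; g ≡ 0 at y ∈ {4}; common: {4}.
  x = 1: f ≡ 0 at y ∈ {3}; g ≡ 0 at y ∈ ∅; common: ∅.
  x = 2: f ≡ 0 at y ∈ {2}; g ≡ 0 at y ∈ ∅; common: ∅.
  x = 3: f ≡ 0 at y ∈ {1}; g ≡ 0 at y ∈ ∅; common: ∅.
  x = 4: f ≡ 0 at y ∈ {0}; g ≡ 0 at y ∈ ∅; common: ∅.
Collecting: common zeros = {(0, 4)}, so the count is 1.
Comparison with the Bézout bound: 1 ≤ 2 = deg(f)·deg(g), as expected for curves with no common component (the affine F_5-count falls short of the bound because intersections may lie at infinity, over extension fields, or carry multiplicity).


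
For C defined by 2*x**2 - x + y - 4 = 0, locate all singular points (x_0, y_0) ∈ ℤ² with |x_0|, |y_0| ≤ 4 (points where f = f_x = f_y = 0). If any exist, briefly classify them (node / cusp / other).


No singular points in the scanned grid; C is smooth there.

Compute partial derivatives:
  f_x = 4*x - 1.
  f_y = 1.
f_y = 1 is a nonzero constant, so f_y never vanishes: no point (x, y) can satisfy f = f_x = f_y = 0. In particular no (x, y) ∈ {−4, ..., 4}² is singular; the curve is smooth.


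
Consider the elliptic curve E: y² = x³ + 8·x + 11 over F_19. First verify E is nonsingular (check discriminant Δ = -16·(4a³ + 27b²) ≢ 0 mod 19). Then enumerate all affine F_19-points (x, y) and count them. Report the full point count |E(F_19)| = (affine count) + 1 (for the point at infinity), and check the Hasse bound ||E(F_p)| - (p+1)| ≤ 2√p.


Affine points = {(0, 7), (0, 12), (1, 1), (1, 18), (2, 4), (2, 15), (3, 9), (3, 10), (5, 9), (5, 10), (6, 3), (6, 16), (7, 7), (7, 12), (8, 6), (8, 13), (11, 9), (11, 10), (12, 7), (12, 12), (14, 6), (14, 13), (16, 6), (16, 13), (17, 5), (17, 14)}; affine count = 26; |E(F_19)| = 27.

Discriminant check: Δ ∝ 4a³ + 27b² = 4·8³ + 27·11² = 4·512 + 27·121 ≡ 14 (mod 19). Nonzero ⇒ E is nonsingular.
For each x ∈ F_19, compute rhs = x³ + 8·x + 11 mod 19, then count y ∈ F_19 with y² ≡ rhs.
  x = 0: rhs = 11, matching y values: 7, 12 (2 points).
  x = 1: rhs = 1, matching y values: 1, 18 (2 points).
  x = 2: rhs = 16, matching y values: 4, 15 (2 points).
  x = 3: rhs = 5, matching y values: 9, 10 (2 points).
  x = 4: rhs = 12, matching y values: none (0 points).
  x = 5: rhs = 5, matching y values: 9, 10 (2 points).
  x = 6: rhs = 9, matching y values: 3, 16 (2 points).
  x = 7: rhs = 11, matching y values: 7, 12 (2 points).
  x = 8: rhs = 17, matching y values: 6, 13 (2 points).
  x = 9: rhs = 14, matching y values: none (0 points).
  x = 10: rhs = 8, matching y values: none (0 points).
  x = 11: rhs = 5, matching y values: 9, 10 (2 points).
  x = 12: rhs = 11, matching y values: 7, 12 (2 points).
  x = 13: rhs = 13, matching y values: none (0 points).
  x = 14: rhs = 17, matching y values: 6, 13 (2 points).
  x = 15: rhs = 10, matching y values: none (0 points).
  x = 16: rhs = 17, matching y values: 6, 13 (2 points).
  x = 17: rhs = 6, matching y values: 5, 14 (2 points).
  x = 18: rhs = 2, matching y values: none (0 points).
Total affine count: 26.
Full point count |E(F_19)| = 26 + 1 = 27.
Hasse bound: |27 − (19+1)| = |7| = 7 ≤ 2√19 ≈ 8.7178 ✓.


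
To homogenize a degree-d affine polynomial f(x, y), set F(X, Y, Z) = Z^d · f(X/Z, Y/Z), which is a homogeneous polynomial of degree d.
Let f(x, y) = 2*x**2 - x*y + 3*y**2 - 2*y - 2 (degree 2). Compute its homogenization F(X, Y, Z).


F(X, Y, Z) = 2*X**2 - X*Y + 3*Y**2 - 2*Y*Z - 2*Z**2

deg(f) = 2.
Substitute x = X/Z, y = Y/Z into f, then multiply by Z^2.
  monomial 2·x^2·y^0 ↦ 2·X^2·Y^0·Z^0.
  monomial -1·x^1·y^1 ↦ -1·X^1·Y^1·Z^0.
  monomial 3·x^0·y^2 ↦ 3·X^0·Y^2·Z^0.
  monomial -2·x^0·y^1 ↦ -2·X^0·Y^1·Z^1.
  monomial -2·x^0·y^0 ↦ -2·X^0·Y^0·Z^2.
Collecting: F(X, Y, Z) = 2*X**2 - X*Y + 3*Y**2 - 2*Y*Z - 2*Z**2.


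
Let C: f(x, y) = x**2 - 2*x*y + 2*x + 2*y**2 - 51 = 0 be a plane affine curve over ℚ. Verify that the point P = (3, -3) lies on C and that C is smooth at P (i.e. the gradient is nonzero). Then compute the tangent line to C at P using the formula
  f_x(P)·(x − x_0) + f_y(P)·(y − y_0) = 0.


Tangent line at P: 14*x - 18*y - 96 = 0.

Step 1: f(3, -3) = 0, so P lies on C.
Step 2: partial derivatives
  f_x(x, y) = 2*x - 2*y + 2, f_y(x, y) = -2*x + 4*y.
  f_x(P) = 14, f_y(P) = -18 (gradient nonzero, so P is smooth).
Step 3: tangent line at P: 14·(x − 3) + -18·(y − -3) = 0.
Expanding: 14*x - 18*y - 96 = 0.


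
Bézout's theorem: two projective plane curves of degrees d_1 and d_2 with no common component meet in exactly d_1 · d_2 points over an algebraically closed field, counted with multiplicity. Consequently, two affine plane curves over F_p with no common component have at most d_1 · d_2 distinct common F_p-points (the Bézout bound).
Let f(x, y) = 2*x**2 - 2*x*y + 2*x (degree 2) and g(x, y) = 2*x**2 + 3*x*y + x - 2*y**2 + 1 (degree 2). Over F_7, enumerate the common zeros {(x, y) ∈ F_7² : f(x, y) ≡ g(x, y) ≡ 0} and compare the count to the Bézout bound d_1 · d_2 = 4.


Common zeros: {(0, 2), (0, 5)}; count = 2; Bézout bound = 4.

deg(f) = 2, deg(g) = 2, so Bézout bound = 4.
Scan x ∈ F_7. For each x, list the y ∈ F_7 with f(x, y) ≡ 0 and those with g(x, y) ≡ 0 (mod 7); the common zeros in that column are the intersection.
  x = 0: f ≡ 0 at y ∈ {0, 1, 2, 3, 4, 5, 6}; g ≡ 0 at y ∈ {2, 5}; common: {2, 5}.
  x = 1: f ≡ 0 at y ∈ {2}; g ≡ 0 at y ∈ ∅; common: ∅.
  x = 2: f ≡ 0 at y ∈ {3}; g ≡ 0 at y ∈ ∅; common: ∅.
  x = 3: f ≡ 0 at y ∈ {4}; g ≡ 0 at y ∈ ∅; common: ∅.
  x = 4: f ≡ 0 at y ∈ {5}; g ≡ 0 at y ∈ ∅; common: ∅.
  x = 5: f ≡ 0 at y ∈ {6}; g ≡ 0 at y ∈ {0, 4}; common: ∅.
  x = 6: f ≡ 0 at y ∈ {0}; g ≡ 0 at y ∈ {4, 5}; common: ∅.
Collecting: common zeros = {(0, 2), (0, 5)}, so the count is 2.
Comparison with the Bézout bound: 2 ≤ 4 = deg(f)·deg(g), as expected for curves with no common component (the affine F_7-count falls short of the bound because intersections may lie at infinity, over extension fields, or carry multiplicity).


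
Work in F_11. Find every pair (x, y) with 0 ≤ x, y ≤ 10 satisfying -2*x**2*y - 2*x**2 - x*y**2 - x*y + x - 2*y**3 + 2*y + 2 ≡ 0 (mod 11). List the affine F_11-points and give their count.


Affine F_11-points: {(0, 6), (1, 6), (2, 2), (3, 7), (4, 1), (8, 7), (9, 10), (10, 2)}; count = 8.

For each of the 121 pairs (x, y) ∈ F_11², evaluate f(x, y) mod 11. Record the zeros.
  x = 0: [0↦2, 1↦2, 2↦1, 3↦9, 4↦3, 5↦4, 6↦0, 7↦1, 8↦6, 9↦3, 10↦2]  zeros at y ∈ {6}
  x = 1: [0↦1, 1↦8, 2↦1, 3↦1, 4↦7, 5↦7, 6↦0, 7↦7, 8↦5, 9↦4, 10↦3]  zeros at y ∈ {6}
  x = 2: [0↦7, 1↦6, 2↦0, 3↦10, 4↦2, 5↦8, 6↦5, 7↦3, 8↦1, 9↦9, 10↦4]  zeros at y ∈ {2}
  x = 3: [0↦9, 1↦7, 2↦9, 3↦3, 4↦10, 5↦7, 6↦4, 7↦0, 8↦5, 9↦7, 10↦5]  zeros at y ∈ {7}
  x = 4: [0↦7, 1↦0, 2↦6, 3↦2, 4↦9, 5↦4, 6↦8, 7↦9, 8↦6, 9↦9, 10↦6]  zeros at y ∈ {1}
  x = 5: [0↦1, 1↦7, 2↦2, 3↦7, 4↦10, 5↦10, 6↦6, 7↦8, 8↦4, 9↦4, 10↦7]  zeros at y ∈ ∅
  x = 6: [0↦2, 1↦6, 2↦8, 3↦7, 4↦2, 5↦3, 6↦9, 7↦8, 8↦10, 9↦3, 10↦8]  zeros at y ∈ ∅
  x = 7: [0↦10, 1↦8, 2↦2, 3↦2, 4↦7, 5↦5, 6↦6, 7↦9, 8↦2, 9↦6, 10↦9]  zeros at y ∈ ∅
  x = 8: [0↦3, 1↦2, 2↦6, 3↦3, 4↦3, 5↦5, 6↦8, 7↦0, 8↦2, 9↦2, 10↦10]  zeros at y ∈ {7}
  x = 9: [0↦3, 1↦10, 2↦9, 3↦10, 4↦1, 5↦3, 6↦4, 7↦3, 8↦10, 9↦2, 10↦0]  zeros at y ∈ {10}
  x = 10: [0↦10, 1↦10, 2↦0, 3↦1, 4↦1, 5↦10, 6↦5, 7↦7, 8↦4, 9↦6, 10↦1]  zeros at y ∈ {2}
Collecting zeros: affine points = {(0, 6), (1, 6), (2, 2), (3, 7), (4, 1), (8, 7), (9, 10), (10, 2)}.
Total count |C(F_11)_aff| = 8.


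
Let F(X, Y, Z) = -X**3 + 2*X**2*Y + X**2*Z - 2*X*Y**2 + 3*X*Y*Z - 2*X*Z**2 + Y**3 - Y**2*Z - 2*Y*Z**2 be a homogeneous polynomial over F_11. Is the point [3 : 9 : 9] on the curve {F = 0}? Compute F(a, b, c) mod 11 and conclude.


F(3,9,9) ≡ 0 (mod 11); P is on the curve.

Evaluate F(3, 9, 9) term-by-term (mod 11).
  -X**3 ↦ -1·27·1·1 = -27
  2*X**2*Y ↦ 2·9·9·1 = 162
  X**2*Z ↦ 1·9·1·9 = 81
  -2*X*Y**2 ↦ -2·3·81·1 = -486
  3*X*Y*Z ↦ 3·3·9·9 = 729
  -2*X*Z**2 ↦ -2·3·1·81 = -486
  Y**3 ↦ 1·1·729·1 = 729
  -Y**2*Z ↦ -1·1·81·9 = -729
  -2*Y*Z**2 ↦ -2·1·9·81 = -1458
Sum: F(3, 9, 9) = (-27) + (162) + (81) + (-486) + (729) + (-486) + (729) + (-729) + (-1458) = -1485.
Reducing mod 11: -1485 ≡ 0 (mod 11).
Since F(a, b, c) ≡ 0 (mod 11), P lies on the curve.


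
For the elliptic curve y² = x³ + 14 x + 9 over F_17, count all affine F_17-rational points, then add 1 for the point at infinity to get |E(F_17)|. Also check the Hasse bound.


Affine points = {(0, 3), (0, 14), (5, 0), (7, 5), (7, 12), (8, 2), (8, 15), (11, 7), (11, 10), (12, 1), (12, 16), (13, 5), (13, 12), (14, 5), (14, 12)}; affine count = 15; |E(F_17)| = 16.

Discriminant check: Δ ∝ 4a³ + 27b² = 4·14³ + 27·9² = 4·2744 + 27·81 ≡ 5 (mod 17). Nonzero ⇒ E is nonsingular.
For each x ∈ F_17, compute rhs = x³ + 14·x + 9 mod 17, then count y ∈ F_17 with y² ≡ rhs.
  x = 0: rhs = 9, matching y values: 3, 14 (2 points).
  x = 1: rhs = 7, matching y values: none (0 points).
  x = 2: rhs = 11, matching y values: none (0 points).
  x = 3: rhs = 10, matching y values: none (0 points).
  x = 4: rhs = 10, matching y values: none (0 points).
  x = 5: rhs = 0, matching y values: 0 (1 points).
  x = 6: rhs = 3, matching y values: none (0 points).
  x = 7: rhs = 8, matching y values: 5, 12 (2 points).
  x = 8: rhs = 4, matching y values: 2, 15 (2 points).
  x = 9: rhs = 14, matching y values: none (0 points).
  x = 10: rhs = 10, matching y values: none (0 points).
  x = 11: rhs = 15, matching y values: 7, 10 (2 points).
  x = 12: rhs = 1, matching y values: 1, 16 (2 points).
  x = 13: rhs = 8, matching y values: 5, 12 (2 points).
  x = 14: rhs = 8, matching y values: 5, 12 (2 points).
  x = 15: rhs = 7, matching y values: none (0 points).
  x = 16: rhs = 11, matching y values: none (0 points).
Total affine count: 15.
Full point count |E(F_17)| = 15 + 1 = 16.
Hasse bound: |16 − (17+1)| = |-2| = 2 ≤ 2√17 ≈ 8.2462 ✓.


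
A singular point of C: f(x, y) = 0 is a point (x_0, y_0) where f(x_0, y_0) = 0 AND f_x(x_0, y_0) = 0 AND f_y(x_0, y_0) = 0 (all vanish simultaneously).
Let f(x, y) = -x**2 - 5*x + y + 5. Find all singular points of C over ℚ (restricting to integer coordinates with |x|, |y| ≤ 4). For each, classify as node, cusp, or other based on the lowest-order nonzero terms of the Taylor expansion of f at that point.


No singular points in the scanned grid; C is smooth there.

Compute partial derivatives:
  f_x = -2*x - 5.
  f_y = 1.
f_y = 1 is a nonzero constant, so f_y never vanishes: no point (x, y) can satisfy f = f_x = f_y = 0. In particular no (x, y) ∈ {−4, ..., 4}² is singular; the curve is smooth.


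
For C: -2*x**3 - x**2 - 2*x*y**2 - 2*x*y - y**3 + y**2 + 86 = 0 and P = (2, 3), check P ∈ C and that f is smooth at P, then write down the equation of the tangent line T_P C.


Tangent line at P: -52*x - 49*y + 251 = 0.

Step 1: f(2, 3) = 0, so P lies on C.
Step 2: partial derivatives
  f_x(x, y) = -6*x**2 - 2*x - 2*y**2 - 2*y, f_y(x, y) = -4*x*y - 2*x - 3*y**2 + 2*y.
  f_x(P) = -52, f_y(P) = -49 (gradient nonzero, so P is smooth).
Step 3: tangent line at P: -52·(x − 2) + -49·(y − 3) = 0.
Expanding: -52*x - 49*y + 251 = 0.


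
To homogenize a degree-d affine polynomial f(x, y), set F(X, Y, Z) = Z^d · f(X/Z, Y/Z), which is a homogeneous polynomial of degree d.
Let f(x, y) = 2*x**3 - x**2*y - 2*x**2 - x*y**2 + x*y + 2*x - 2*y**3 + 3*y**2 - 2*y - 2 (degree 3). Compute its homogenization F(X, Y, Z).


F(X, Y, Z) = 2*X**3 - X**2*Y - 2*X**2*Z - X*Y**2 + X*Y*Z + 2*X*Z**2 - 2*Y**3 + 3*Y**2*Z - 2*Y*Z**2 - 2*Z**3

deg(f) = 3.
Substitute x = X/Z, y = Y/Z into f, then multiply by Z^3.
  monomial 2·x^3·y^0 ↦ 2·X^3·Y^0·Z^0.
  monomial -1·x^2·y^1 ↦ -1·X^2·Y^1·Z^0.
  monomial -2·x^2·y^0 ↦ -2·X^2·Y^0·Z^1.
  monomial -1·x^1·y^2 ↦ -1·X^1·Y^2·Z^0.
  monomial 1·x^1·y^1 ↦ 1·X^1·Y^1·Z^1.
  monomial 2·x^1·y^0 ↦ 2·X^1·Y^0·Z^2.
  monomial -2·x^0·y^3 ↦ -2·X^0·Y^3·Z^0.
  monomial 3·x^0·y^2 ↦ 3·X^0·Y^2·Z^1.
  monomial -2·x^0·y^1 ↦ -2·X^0·Y^1·Z^2.
  monomial -2·x^0·y^0 ↦ -2·X^0·Y^0·Z^3.
Collecting: F(X, Y, Z) = 2*X**3 - X**2*Y - 2*X**2*Z - X*Y**2 + X*Y*Z + 2*X*Z**2 - 2*Y**3 + 3*Y**2*Z - 2*Y*Z**2 - 2*Z**3.


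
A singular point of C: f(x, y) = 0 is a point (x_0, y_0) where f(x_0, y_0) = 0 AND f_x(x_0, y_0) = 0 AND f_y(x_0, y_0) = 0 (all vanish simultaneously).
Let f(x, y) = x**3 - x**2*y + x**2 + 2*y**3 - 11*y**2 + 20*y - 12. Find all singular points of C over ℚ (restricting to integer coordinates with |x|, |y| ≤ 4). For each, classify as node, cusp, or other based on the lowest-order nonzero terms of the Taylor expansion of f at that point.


Singular points: {(0, 2)}; classification: node.

Compute partial derivatives:
  f_x = 3*x**2 - 2*x*y + 2*x.
  f_y = -x**2 + 6*y**2 - 22*y + 20.
Scan x_0 ∈ {−4, ..., 4}. For each x_0, f_y(x_0, y) is a polynomial in y; find its integer roots y ∈ {−4, ..., 4}, then test f_x and f at those candidates.
  x = -4: f_y(-4, y) = 6*y**2 - 22*y + 4; no integer root y with |y| ≤ 4.
  x = -3: f_y(-3, y) = 6*y**2 - 22*y + 11; no integer root y with |y| ≤ 4.
  x = -2: f_y(-2, y) = 6*y**2 - 22*y + 16; vanishes at y ∈ {1}. (-2, 1): f_x = 12 ≠ 0.
  x = -1: f_y(-1, y) = 6*y**2 - 22*y + 19; no integer root y with |y| ≤ 4.
  x = 0: f_y(0, y) = 6*y**2 - 22*y + 20; vanishes at y ∈ {2}. (0, 2): f_x = 0, f = 0 — SINGULAR.
  x = 1: f_y(1, y) = 6*y**2 - 22*y + 19; no integer root y with |y| ≤ 4.
  x = 2: f_y(2, y) = 6*y**2 - 22*y + 16; vanishes at y ∈ {1}. (2, 1): f_x = 12 ≠ 0.
  x = 3: f_y(3, y) = 6*y**2 - 22*y + 11; no integer root y with |y| ≤ 4.
  x = 4: f_y(4, y) = 6*y**2 - 22*y + 4; no integer root y with |y| ≤ 4.
Only singular point on the grid: (0, 2).
Classify: substitute x = 0 + u, y = 2 + v and expand: f = u**3 - u**2*v - u**2 + 2*v**3 + v**2.
No constant or linear terms (consistent with a singular point). Quadratic part: -u**2 + v**2. Cubic part: u**3 - u**2*v + 2*v**3.
The quadratic part v**2 - u**2 = (v − u)(v + u) splits into two distinct linear factors, so there are two distinct tangent lines y − 2 = ±(x − 0) — this is a node (ordinary double point).
Classification: node.


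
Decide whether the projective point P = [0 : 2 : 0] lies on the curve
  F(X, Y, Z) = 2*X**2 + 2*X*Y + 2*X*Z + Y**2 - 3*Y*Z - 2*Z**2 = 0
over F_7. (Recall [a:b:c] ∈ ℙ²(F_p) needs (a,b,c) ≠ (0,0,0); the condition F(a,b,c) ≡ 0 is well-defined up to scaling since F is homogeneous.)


F(0,2,0) ≡ 4 (mod 7); P is NOT on the curve.

Evaluate F(0, 2, 0) term-by-term (mod 7).
  2*X**2 ↦ 2·0·1·1 = 0
  2*X*Y ↦ 2·0·2·1 = 0
  2*X*Z ↦ 2·0·1·0 = 0
  Y**2 ↦ 1·1·4·1 = 4
  -3*Y*Z ↦ -3·1·2·0 = 0
  -2*Z**2 ↦ -2·1·1·0 = 0
Sum: F(0, 2, 0) = (0) + (0) + (0) + (4) + (0) + (0) = 4.
Reducing mod 7: 4 ≡ 4 (mod 7).
Since F(a, b, c) ≡ 4 ≠ 0 (mod 7), P does NOT lie on the curve.


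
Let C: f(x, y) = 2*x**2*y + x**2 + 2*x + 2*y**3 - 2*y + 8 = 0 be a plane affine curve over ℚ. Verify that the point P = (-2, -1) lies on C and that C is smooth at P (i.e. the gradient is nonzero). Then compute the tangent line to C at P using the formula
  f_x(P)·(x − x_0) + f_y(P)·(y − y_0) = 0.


Tangent line at P: 6*x + 12*y + 24 = 0.

Step 1: f(-2, -1) = 0, so P lies on C.
Step 2: partial derivatives
  f_x(x, y) = 4*x*y + 2*x + 2, f_y(x, y) = 2*x**2 + 6*y**2 - 2.
  f_x(P) = 6, f_y(P) = 12 (gradient nonzero, so P is smooth).
Step 3: tangent line at P: 6·(x − -2) + 12·(y − -1) = 0.
Expanding: 6*x + 12*y + 24 = 0.


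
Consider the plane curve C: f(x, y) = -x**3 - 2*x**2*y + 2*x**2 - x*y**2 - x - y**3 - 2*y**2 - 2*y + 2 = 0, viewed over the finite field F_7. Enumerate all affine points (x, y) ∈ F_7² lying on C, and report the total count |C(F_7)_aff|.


Affine F_7-points: {(0, 3), (1, 4), (2, 0), (2, 4), (2, 6), (4, 3), (5, 4), (6, 1), (6, 2), (6, 3)}; count = 10.

For each of the 49 pairs (x, y) ∈ F_7², evaluate f(x, y) mod 7. Record the zeros.
  x = 0: [0↦2, 1↦4, 2↦3, 3↦0, 4↦3, 5↦6, 6↦3]  zeros at y ∈ {3}
  x = 1: [0↦2, 1↦1, 2↦2, 3↦6, 4↦0, 5↦6, 6↦4]  zeros at y ∈ {4}
  x = 2: [0↦0, 1↦6, 2↦5, 3↦5, 4↦0, 5↦5, 6↦0]  zeros at y ∈ {0, 4, 6}
  x = 3: [0↦4, 1↦6, 2↦6, 3↦5, 4↦4, 5↦4, 6↦6]  zeros at y ∈ ∅
  x = 4: [0↦1, 1↦2, 2↦6, 3↦0, 4↦6, 5↦4, 6↦2]  zeros at y ∈ {3}
  x = 5: [0↦6, 1↦2, 2↦6, 3↦5, 4↦0, 5↦6, 6↦3]  zeros at y ∈ {4}
  x = 6: [0↦6, 1↦0, 2↦0, 3↦0, 4↦1, 5↦4, 6↦3]  zeros at y ∈ {1, 2, 3}
Collecting zeros: affine points = {(0, 3), (1, 4), (2, 0), (2, 4), (2, 6), (4, 3), (5, 4), (6, 1), (6, 2), (6, 3)}.
Total count |C(F_7)_aff| = 10.


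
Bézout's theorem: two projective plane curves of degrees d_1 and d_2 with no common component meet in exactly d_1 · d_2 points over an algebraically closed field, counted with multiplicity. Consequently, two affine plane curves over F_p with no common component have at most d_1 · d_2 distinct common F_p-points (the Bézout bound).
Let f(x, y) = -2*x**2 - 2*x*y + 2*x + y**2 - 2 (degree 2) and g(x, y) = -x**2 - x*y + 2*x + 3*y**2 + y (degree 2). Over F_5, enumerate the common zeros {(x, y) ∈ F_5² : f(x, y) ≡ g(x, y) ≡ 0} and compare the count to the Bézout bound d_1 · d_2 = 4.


Common zeros: {(2, 2)}; count = 1; Bézout bound = 4.

deg(f) = 2, deg(g) = 2, so Bézout bound = 4.
Scan x ∈ F_5. For each x, list the y ∈ F_5 with f(x, y) ≡ 0 and those with g(x, y) ≡ 0 (mod 5); the common zeros in that column are the intersection.
  x = 0: f ≡ 0 at y ∈ ∅; g ≡ 0 at y ∈ {0, 3}; common: ∅.
  x = 1: f ≡ 0 at y ∈ ∅; g ≡ 0 at y ∈ ∅; common: ∅.
  x = 2: f ≡ 0 at y ∈ {2}; g ≡ 0 at y ∈ {0, 2}; common: {2}.
  x = 3: f ≡ 0 at y ∈ ∅; g ≡ 0 at y ∈ {2}; common: ∅.
  x = 4: f ≡ 0 at y ∈ ∅; g ≡ 0 at y ∈ {3}; common: ∅.
Collecting: common zeros = {(2, 2)}, so the count is 1.
Comparison with the Bézout bound: 1 ≤ 4 = deg(f)·deg(g), as expected for curves with no common component (the affine F_5-count falls short of the bound because intersections may lie at infinity, over extension fields, or carry multiplicity).


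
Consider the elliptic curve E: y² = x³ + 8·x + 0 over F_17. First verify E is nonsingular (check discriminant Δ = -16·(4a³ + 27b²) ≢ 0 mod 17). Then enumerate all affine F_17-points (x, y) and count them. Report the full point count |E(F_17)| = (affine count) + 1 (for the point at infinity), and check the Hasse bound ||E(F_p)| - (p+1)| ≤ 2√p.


Affine points = {(0, 0), (1, 3), (1, 14), (3, 0), (6, 3), (6, 14), (7, 5), (7, 12), (8, 7), (8, 10), (9, 6), (9, 11), (10, 3), (10, 14), (11, 5), (11, 12), (14, 0), (16, 5), (16, 12)}; affine count = 19; |E(F_17)| = 20.

Discriminant check: Δ ∝ 4a³ + 27b² = 4·8³ + 27·0² = 4·512 + 27·0 ≡ 8 (mod 17). Nonzero ⇒ E is nonsingular.
For each x ∈ F_17, compute rhs = x³ + 8·x + 0 mod 17, then count y ∈ F_17 with y² ≡ rhs.
  x = 0: rhs = 0, matching y values: 0 (1 points).
  x = 1: rhs = 9, matching y values: 3, 14 (2 points).
  x = 2: rhs = 7, matching y values: none (0 points).
  x = 3: rhs = 0, matching y values: 0 (1 points).
  x = 4: rhs = 11, matching y values: none (0 points).
  x = 5: rhs = 12, matching y values: none (0 points).
  x = 6: rhs = 9, matching y values: 3, 14 (2 points).
  x = 7: rhs = 8, matching y values: 5, 12 (2 points).
  x = 8: rhs = 15, matching y values: 7, 10 (2 points).
  x = 9: rhs = 2, matching y values: 6, 11 (2 points).
  x = 10: rhs = 9, matching y values: 3, 14 (2 points).
  x = 11: rhs = 8, matching y values: 5, 12 (2 points).
  x = 12: rhs = 5, matching y values: none (0 points).
  x = 13: rhs = 6, matching y values: none (0 points).
  x = 14: rhs = 0, matching y values: 0 (1 points).
  x = 15: rhs = 10, matching y values: none (0 points).
  x = 16: rhs = 8, matching y values: 5, 12 (2 points).
Total affine count: 19.
Full point count |E(F_17)| = 19 + 1 = 20.
Hasse bound: |20 − (17+1)| = |2| = 2 ≤ 2√17 ≈ 8.2462 ✓.


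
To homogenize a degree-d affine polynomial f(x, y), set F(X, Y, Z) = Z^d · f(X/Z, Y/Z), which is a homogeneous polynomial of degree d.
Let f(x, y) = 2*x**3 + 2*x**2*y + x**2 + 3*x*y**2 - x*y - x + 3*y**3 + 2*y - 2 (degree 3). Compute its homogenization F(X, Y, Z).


F(X, Y, Z) = 2*X**3 + 2*X**2*Y + X**2*Z + 3*X*Y**2 - X*Y*Z - X*Z**2 + 3*Y**3 + 2*Y*Z**2 - 2*Z**3

deg(f) = 3.
Substitute x = X/Z, y = Y/Z into f, then multiply by Z^3.
  monomial 2·x^3·y^0 ↦ 2·X^3·Y^0·Z^0.
  monomial 2·x^2·y^1 ↦ 2·X^2·Y^1·Z^0.
  monomial 1·x^2·y^0 ↦ 1·X^2·Y^0·Z^1.
  monomial 3·x^1·y^2 ↦ 3·X^1·Y^2·Z^0.
  monomial -1·x^1·y^1 ↦ -1·X^1·Y^1·Z^1.
  monomial -1·x^1·y^0 ↦ -1·X^1·Y^0·Z^2.
  monomial 3·x^0·y^3 ↦ 3·X^0·Y^3·Z^0.
  monomial 2·x^0·y^1 ↦ 2·X^0·Y^1·Z^2.
  monomial -2·x^0·y^0 ↦ -2·X^0·Y^0·Z^3.
Collecting: F(X, Y, Z) = 2*X**3 + 2*X**2*Y + X**2*Z + 3*X*Y**2 - X*Y*Z - X*Z**2 + 3*Y**3 + 2*Y*Z**2 - 2*Z**3.


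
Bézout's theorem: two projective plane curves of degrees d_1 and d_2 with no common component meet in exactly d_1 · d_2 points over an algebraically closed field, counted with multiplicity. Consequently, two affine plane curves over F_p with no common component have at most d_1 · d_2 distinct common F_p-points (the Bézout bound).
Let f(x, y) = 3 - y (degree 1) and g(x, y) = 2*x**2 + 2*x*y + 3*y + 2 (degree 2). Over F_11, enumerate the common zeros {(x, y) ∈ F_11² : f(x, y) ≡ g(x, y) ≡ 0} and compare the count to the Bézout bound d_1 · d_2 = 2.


Common zeros: {(0, 3), (8, 3)}; count = 2; Bézout bound = 2.

deg(f) = 1, deg(g) = 2, so Bézout bound = 2.
Scan x ∈ F_11. For each x, list the y ∈ F_11 with f(x, y) ≡ 0 and those with g(x, y) ≡ 0 (mod 11); the common zeros in that column are the intersection.
  x = 0: f ≡ 0 at y ∈ {3}; g ≡ 0 at y ∈ {3}; common: {3}.
  x = 1: f ≡ 0 at y ∈ {3}; g ≡ 0 at y ∈ {8}; common: ∅.
  x = 2: f ≡ 0 at y ∈ {3}; g ≡ 0 at y ∈ {8}; common: ∅.
  x = 3: f ≡ 0 at y ∈ {3}; g ≡ 0 at y ∈ {10}; common: ∅.
  x = 4: f ≡ 0 at y ∈ {3}; g ≡ 0 at y ∈ ∅; common: ∅.
  x = 5: f ≡ 0 at y ∈ {3}; g ≡ 0 at y ∈ {7}; common: ∅.
  x = 6: f ≡ 0 at y ∈ {3}; g ≡ 0 at y ∈ {9}; common: ∅.
  x = 7: f ≡ 0 at y ∈ {3}; g ≡ 0 at y ∈ {9}; common: ∅.
  x = 8: f ≡ 0 at y ∈ {3}; g ≡ 0 at y ∈ {3}; common: {3}.
  x = 9: f ≡ 0 at y ∈ {3}; g ≡ 0 at y ∈ {10}; common: ∅.
  x = 10: f ≡ 0 at y ∈ {3}; g ≡ 0 at y ∈ {7}; common: ∅.
Collecting: common zeros = {(0, 3), (8, 3)}, so the count is 2.
Comparison with the Bézout bound: 2 ≤ 2 = deg(f)·deg(g), as expected for curves with no common component (the bound is attained).


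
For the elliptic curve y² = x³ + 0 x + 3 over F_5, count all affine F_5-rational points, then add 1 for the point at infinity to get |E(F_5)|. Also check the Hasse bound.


Affine points = {(1, 2), (1, 3), (2, 1), (2, 4), (3, 0)}; affine count = 5; |E(F_5)| = 6.

Discriminant check: Δ ∝ 4a³ + 27b² = 4·0³ + 27·3² = 4·0 + 27·9 ≡ 3 (mod 5). Nonzero ⇒ E is nonsingular.
For each x ∈ F_5, compute rhs = x³ + 0·x + 3 mod 5, then count y ∈ F_5 with y² ≡ rhs.
  x = 0: rhs = 3, matching y values: none (0 points).
  x = 1: rhs = 4, matching y values: 2, 3 (2 points).
  x = 2: rhs = 1, matching y values: 1, 4 (2 points).
  x = 3: rhs = 0, matching y values: 0 (1 points).
  x = 4: rhs = 2, matching y values: none (0 points).
Total affine count: 5.
Full point count |E(F_5)| = 5 + 1 = 6.
Hasse bound: |6 − (5+1)| = |0| = 0 ≤ 2√5 ≈ 4.4721 ✓.


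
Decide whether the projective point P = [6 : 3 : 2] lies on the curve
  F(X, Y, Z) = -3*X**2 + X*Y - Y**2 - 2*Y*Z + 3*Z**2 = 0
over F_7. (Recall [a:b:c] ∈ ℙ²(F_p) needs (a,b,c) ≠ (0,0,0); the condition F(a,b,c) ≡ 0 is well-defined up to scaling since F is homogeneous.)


F(6,3,2) ≡ 6 (mod 7); P is NOT on the curve.

Evaluate F(6, 3, 2) term-by-term (mod 7).
  -3*X**2 ↦ -3·36·1·1 = -108
  X*Y ↦ 1·6·3·1 = 18
  -Y**2 ↦ -1·1·9·1 = -9
  -2*Y*Z ↦ -2·1·3·2 = -12
  3*Z**2 ↦ 3·1·1·4 = 12
Sum: F(6, 3, 2) = (-108) + (18) + (-9) + (-12) + (12) = -99.
Reducing mod 7: -99 ≡ 6 (mod 7).
Since F(a, b, c) ≡ 6 ≠ 0 (mod 7), P does NOT lie on the curve.


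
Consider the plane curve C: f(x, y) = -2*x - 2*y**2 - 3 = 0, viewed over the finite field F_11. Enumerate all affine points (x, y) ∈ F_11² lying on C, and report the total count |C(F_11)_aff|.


Affine F_11-points: {(0, 2), (0, 9), (1, 5), (1, 6), (3, 1), (3, 10), (4, 0), (6, 3), (6, 8), (10, 4), (10, 7)}; count = 11.

For each of the 121 pairs (x, y) ∈ F_11², evaluate f(x, y) mod 11. Record the zeros.
  x = 0: [0↦8, 1↦6, 2↦0, 3↦1, 4↦9, 5↦2, 6↦2, 7↦9, 8↦1, 9↦0, 10↦6]  zeros at y ∈ {2, 9}
  x = 1: [0↦6, 1↦4, 2↦9, 3↦10, 4↦7, 5↦0, 6↦0, 7↦7, 8↦10, 9↦9, 10↦4]  zeros at y ∈ {5, 6}
  x = 2: [0↦4, 1↦2, 2↦7, 3↦8, 4↦5, 5↦9, 6↦9, 7↦5, 8↦8, 9↦7, 10↦2]  zeros at y ∈ ∅
  x = 3: [0↦2, 1↦0, 2↦5, 3↦6, 4↦3, 5↦7, 6↦7, 7↦3, 8↦6, 9↦5, 10↦0]  zeros at y ∈ {1, 10}
  x = 4: [0↦0, 1↦9, 2↦3, 3↦4, 4↦1, 5↦5, 6↦5, 7↦1, 8↦4, 9↦3, 10↦9]  zeros at y ∈ {0}
  x = 5: [0↦9, 1↦7, 2↦1, 3↦2, 4↦10, 5↦3, 6↦3, 7↦10, 8↦2, 9↦1, 10↦7]  zeros at y ∈ ∅
  x = 6: [0↦7, 1↦5, 2↦10, 3↦0, 4↦8, 5↦1, 6↦1, 7↦8, 8↦0, 9↦10, 10↦5]  zeros at y ∈ {3, 8}
  x = 7: [0↦5, 1↦3, 2↦8, 3↦9, 4↦6, 5↦10, 6↦10, 7↦6, 8↦9, 9↦8, 10↦3]  zeros at y ∈ ∅
  x = 8: [0↦3, 1↦1, 2↦6, 3↦7, 4↦4, 5↦8, 6↦8, 7↦4, 8↦7, 9↦6, 10↦1]  zeros at y ∈ ∅
  x = 9: [0↦1, 1↦10, 2↦4, 3↦5, 4↦2, 5↦6, 6↦6, 7↦2, 8↦5, 9↦4, 10↦10]  zeros at y ∈ ∅
  x = 10: [0↦10, 1↦8, 2↦2, 3↦3, 4↦0, 5↦4, 6↦4, 7↦0, 8↦3, 9↦2, 10↦8]  zeros at y ∈ {4, 7}
Collecting zeros: affine points = {(0, 2), (0, 9), (1, 5), (1, 6), (3, 1), (3, 10), (4, 0), (6, 3), (6, 8), (10, 4), (10, 7)}.
Total count |C(F_11)_aff| = 11.
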